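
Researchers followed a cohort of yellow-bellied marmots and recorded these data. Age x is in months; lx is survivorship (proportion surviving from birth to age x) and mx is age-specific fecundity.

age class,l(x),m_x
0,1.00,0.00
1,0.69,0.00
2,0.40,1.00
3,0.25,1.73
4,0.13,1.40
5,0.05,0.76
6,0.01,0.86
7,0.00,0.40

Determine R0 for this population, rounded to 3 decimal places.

1.061

lx·mx by age: 0, 0, 0.4, 0.4325, 0.182, 0.038, 0.0086, 0
R0 = Σ lx·mx = 1.0611 → 1.061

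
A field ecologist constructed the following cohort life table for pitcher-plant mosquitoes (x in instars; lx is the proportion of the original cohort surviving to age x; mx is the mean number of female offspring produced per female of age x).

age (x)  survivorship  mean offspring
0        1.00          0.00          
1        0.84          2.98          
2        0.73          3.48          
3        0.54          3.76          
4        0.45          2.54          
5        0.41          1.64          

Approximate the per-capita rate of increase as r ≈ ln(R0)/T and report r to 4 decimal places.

0.8988

R0 = Σ lx·mx = 0 + 2.5032 + 2.5404 + 2.0304 + 1.143 + 0.6724 = 8.8894
Σ x·lx·mx = 21.6092; T = 21.6092/8.8894 = 2.4309…
r ≈ ln(R0)/T = ln(8.8894)/2.4309… = 0.898788… → 0.8988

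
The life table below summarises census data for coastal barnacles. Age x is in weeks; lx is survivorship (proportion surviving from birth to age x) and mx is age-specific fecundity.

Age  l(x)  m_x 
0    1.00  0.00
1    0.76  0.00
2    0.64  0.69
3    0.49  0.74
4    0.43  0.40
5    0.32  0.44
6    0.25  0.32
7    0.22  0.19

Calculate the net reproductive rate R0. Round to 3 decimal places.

1.239

lx·mx by age: 0, 0, 0.4416, 0.3626, 0.172, 0.1408, 0.08, 0.0418
R0 = Σ lx·mx = 1.2388 → 1.239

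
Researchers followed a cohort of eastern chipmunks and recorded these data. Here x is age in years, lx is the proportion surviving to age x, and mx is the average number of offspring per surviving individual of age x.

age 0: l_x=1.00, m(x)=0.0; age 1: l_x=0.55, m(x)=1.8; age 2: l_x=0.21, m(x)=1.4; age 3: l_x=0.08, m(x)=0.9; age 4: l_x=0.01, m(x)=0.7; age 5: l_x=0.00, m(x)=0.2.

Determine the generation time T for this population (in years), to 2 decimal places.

lx·mx: 0, 0.99, 0.294, 0.072, 0.007, 0 → R0 = 1.363
x·lx·mx: 0, 0.99, 0.588, 0.216, 0.028, 0 → Σ = 1.822
T = 1.822 / 1.363 = 1.336757… → 1.34

1.34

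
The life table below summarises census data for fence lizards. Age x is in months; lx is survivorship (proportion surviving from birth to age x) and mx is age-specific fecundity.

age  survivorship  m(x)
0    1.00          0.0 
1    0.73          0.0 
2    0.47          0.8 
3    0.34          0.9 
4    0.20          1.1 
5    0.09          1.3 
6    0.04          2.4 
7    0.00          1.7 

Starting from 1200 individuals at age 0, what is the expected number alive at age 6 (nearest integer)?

Expected survivors = N0 · l_6 = 1200 × 0.04 = 48 → 48

48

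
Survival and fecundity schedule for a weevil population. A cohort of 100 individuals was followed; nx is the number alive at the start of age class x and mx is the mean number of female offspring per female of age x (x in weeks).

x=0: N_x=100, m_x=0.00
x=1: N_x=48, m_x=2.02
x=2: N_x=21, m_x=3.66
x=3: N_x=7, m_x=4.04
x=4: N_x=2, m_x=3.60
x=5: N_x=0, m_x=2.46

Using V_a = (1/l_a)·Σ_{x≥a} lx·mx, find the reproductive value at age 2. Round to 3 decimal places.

lx = nx/n0 = nx/100: 1, 0.48, 0.21, 0.07, 0.02, 0
lx·mx for x ≥ 2: 0.7686, 0.2828, 0.072, 0 → sum = 1.1234
V_2 = 1.1234 / l_2 = 1.1234 / 0.21 = 5.349524… → 5.350

5.350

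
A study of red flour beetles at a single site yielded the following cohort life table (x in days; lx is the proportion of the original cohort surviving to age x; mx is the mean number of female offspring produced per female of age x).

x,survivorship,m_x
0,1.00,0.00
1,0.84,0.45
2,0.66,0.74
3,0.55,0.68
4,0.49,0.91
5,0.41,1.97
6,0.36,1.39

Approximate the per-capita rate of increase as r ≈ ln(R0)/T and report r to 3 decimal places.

R0 = Σ lx·mx = 0 + 0.378 + 0.4884 + 0.374 + 0.4459 + 0.8077 + 0.5004 = 2.9944
Σ x·lx·mx = 11.3013; T = 11.3013/2.9944 = 3.77415…
r ≈ ln(R0)/T = ln(2.9944)/3.77415… = 0.29059… → 0.291

0.291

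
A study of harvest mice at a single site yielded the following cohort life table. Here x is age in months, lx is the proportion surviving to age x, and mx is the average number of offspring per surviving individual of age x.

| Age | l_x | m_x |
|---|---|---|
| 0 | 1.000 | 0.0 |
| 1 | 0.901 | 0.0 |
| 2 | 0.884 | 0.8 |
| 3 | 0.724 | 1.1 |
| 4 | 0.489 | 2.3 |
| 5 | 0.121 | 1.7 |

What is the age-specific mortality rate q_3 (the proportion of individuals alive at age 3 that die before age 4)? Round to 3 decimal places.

q_3 = (l_3 − l_4) / l_3 = (0.724 − 0.489) / 0.724
     = 0.235 / 0.724 = 0.324586… → 0.325

0.325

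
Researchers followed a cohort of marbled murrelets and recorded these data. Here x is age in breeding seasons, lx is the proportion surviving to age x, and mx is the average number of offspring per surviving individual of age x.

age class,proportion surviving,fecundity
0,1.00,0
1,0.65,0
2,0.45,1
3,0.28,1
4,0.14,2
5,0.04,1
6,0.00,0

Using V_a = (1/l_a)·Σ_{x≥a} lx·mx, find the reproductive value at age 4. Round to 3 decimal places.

lx·mx for x ≥ 4: 0.28, 0.04, 0 → sum = 0.32
V_4 = 0.32 / l_4 = 0.32 / 0.14 = 2.285714… → 2.286

2.286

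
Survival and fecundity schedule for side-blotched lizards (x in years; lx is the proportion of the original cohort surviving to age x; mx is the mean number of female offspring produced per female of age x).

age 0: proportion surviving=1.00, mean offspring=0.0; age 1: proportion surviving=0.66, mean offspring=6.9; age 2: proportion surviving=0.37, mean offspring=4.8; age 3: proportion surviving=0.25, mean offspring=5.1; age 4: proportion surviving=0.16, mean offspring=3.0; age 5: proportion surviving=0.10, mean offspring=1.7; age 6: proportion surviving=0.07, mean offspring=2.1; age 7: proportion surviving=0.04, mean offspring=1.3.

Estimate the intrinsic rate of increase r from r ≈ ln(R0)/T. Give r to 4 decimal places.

R0 = Σ lx·mx = 0 + 4.554 + 1.776 + 1.275 + 0.48 + 0.17 + 0.147 + 0.052 = 8.454
Σ x·lx·mx = 15.947; T = 15.947/8.454 = 1.88633…
r ≈ ln(R0)/T = ln(8.454)/1.88633… = 1.131639… → 1.1316

1.1316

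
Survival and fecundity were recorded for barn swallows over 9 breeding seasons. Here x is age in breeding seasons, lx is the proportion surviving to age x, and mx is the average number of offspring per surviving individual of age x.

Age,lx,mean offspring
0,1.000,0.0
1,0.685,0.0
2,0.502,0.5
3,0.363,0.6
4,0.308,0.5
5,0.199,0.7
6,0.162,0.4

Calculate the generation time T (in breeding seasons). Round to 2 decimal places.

3.45

lx·mx: 0, 0, 0.251, 0.2178, 0.154, 0.1393, 0.0648 → R0 = 0.8269
x·lx·mx: 0, 0, 0.502, 0.6534, 0.616, 0.6965, 0.3888 → Σ = 2.8567
T = 2.8567 / 0.8269 = 3.45471… → 3.45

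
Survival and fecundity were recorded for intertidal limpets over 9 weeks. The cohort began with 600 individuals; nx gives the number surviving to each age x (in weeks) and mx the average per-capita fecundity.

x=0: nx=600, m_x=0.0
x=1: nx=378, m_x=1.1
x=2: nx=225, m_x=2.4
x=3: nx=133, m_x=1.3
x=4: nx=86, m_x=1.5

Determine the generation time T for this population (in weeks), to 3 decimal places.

2.012

lx = nx/n0 = nx/600: 1, 0.63, 0.375, 0.22167…, 0.14333…
lx·mx: 0, 0.693, 0.9, 0.288167…, 0.215… → R0 = 2.096167…
x·lx·mx: 0, 0.693, 1.8, 0.8645…, 0.86… → Σ = 4.2175…
T = 4.2175… / 2.096167… = 2.012006… → 2.012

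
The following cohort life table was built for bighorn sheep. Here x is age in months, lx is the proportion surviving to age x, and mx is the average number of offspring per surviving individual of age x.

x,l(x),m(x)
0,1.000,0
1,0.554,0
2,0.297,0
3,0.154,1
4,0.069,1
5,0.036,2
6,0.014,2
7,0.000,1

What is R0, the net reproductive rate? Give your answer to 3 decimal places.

lx·mx by age: 0, 0, 0, 0.154, 0.069, 0.072, 0.028, 0
R0 = Σ lx·mx = 0.323 → 0.323

0.323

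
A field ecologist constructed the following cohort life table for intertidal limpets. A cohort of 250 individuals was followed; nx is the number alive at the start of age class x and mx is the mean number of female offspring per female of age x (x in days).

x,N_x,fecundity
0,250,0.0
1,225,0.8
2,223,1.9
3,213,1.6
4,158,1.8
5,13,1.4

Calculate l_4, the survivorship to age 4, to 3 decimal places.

l_4 = n_4/n_0 = 158/250 = 0.632 → 0.632

0.632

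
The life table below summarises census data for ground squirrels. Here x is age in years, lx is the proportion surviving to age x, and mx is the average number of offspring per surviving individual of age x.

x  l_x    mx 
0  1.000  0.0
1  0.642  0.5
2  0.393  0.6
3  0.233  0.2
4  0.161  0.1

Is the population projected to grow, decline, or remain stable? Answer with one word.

declining

R0 = Σ lx·mx = 0 + 0.321 + 0.2358 + 0.0466 + 0.0161 = 0.6195
R0 < 1, so the population is declining.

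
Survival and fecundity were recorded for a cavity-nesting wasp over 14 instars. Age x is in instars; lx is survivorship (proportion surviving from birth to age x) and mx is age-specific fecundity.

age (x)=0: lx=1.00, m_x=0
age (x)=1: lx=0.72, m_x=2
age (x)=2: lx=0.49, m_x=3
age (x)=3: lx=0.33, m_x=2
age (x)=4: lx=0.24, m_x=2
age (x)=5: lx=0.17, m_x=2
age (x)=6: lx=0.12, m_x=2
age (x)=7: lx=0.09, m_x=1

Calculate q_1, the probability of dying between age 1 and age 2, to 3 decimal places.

0.319

q_1 = (l_1 − l_2) / l_1 = (0.72 − 0.49) / 0.72
     = 0.23 / 0.72 = 0.319444… → 0.319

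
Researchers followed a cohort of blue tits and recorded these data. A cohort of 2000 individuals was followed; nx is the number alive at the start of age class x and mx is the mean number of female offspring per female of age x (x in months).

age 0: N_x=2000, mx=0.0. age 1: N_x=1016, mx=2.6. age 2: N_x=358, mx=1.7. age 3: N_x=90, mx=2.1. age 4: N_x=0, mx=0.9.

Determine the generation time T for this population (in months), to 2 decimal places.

lx = nx/n0 = nx/2000: 1, 0.508, 0.179, 0.045, 0
lx·mx: 0, 1.3208, 0.3043, 0.0945, 0 → R0 = 1.7196
x·lx·mx: 0, 1.3208, 0.6086, 0.2835, 0 → Σ = 2.2129
T = 2.2129 / 1.7196 = 1.286869… → 1.29

1.29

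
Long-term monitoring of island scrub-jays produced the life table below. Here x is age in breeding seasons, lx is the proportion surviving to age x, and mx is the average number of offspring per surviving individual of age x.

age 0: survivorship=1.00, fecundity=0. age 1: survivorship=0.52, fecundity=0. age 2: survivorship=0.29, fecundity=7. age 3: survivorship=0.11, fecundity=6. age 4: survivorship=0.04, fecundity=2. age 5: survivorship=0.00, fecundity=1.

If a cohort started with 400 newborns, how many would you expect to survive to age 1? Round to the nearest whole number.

Expected survivors = N0 · l_1 = 400 × 0.52 = 208 → 208

208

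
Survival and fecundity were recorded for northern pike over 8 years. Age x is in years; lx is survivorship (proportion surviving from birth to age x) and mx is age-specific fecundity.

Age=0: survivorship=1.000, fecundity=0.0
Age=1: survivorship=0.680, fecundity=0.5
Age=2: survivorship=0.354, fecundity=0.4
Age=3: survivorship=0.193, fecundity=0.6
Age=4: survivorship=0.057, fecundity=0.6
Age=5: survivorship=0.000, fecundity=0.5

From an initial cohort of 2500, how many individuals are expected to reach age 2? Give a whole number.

885

Expected survivors = N0 · l_2 = 2500 × 0.354 = 885 → 885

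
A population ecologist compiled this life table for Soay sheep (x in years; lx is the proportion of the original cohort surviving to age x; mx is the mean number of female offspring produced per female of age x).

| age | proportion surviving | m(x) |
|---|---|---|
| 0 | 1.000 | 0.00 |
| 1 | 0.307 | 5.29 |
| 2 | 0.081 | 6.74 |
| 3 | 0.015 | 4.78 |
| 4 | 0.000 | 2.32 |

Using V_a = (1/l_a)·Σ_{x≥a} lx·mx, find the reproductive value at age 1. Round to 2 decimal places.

lx·mx for x ≥ 1: 1.62403, 0.54594, 0.0717, 0 → sum = 2.24167
V_1 = 2.24167 / l_1 = 2.24167 / 0.307 = 7.301857… → 7.30

7.30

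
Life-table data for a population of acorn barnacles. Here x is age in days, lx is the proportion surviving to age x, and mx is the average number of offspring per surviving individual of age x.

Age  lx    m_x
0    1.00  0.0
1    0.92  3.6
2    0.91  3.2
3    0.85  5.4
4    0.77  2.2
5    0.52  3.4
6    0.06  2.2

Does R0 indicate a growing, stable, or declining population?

growing

R0 = Σ lx·mx = 0 + 3.312 + 2.912 + 4.59 + 1.694 + 1.768 + 0.132 = 14.408
R0 > 1, so the population is growing.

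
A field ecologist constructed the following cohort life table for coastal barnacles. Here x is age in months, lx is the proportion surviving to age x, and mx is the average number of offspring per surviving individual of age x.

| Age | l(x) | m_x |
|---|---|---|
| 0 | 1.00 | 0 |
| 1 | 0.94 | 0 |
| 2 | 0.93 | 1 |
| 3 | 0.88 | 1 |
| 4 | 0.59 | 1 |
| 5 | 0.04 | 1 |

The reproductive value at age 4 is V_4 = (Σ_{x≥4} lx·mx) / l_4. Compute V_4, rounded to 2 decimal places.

lx·mx for x ≥ 4: 0.59, 0.04 → sum = 0.63
V_4 = 0.63 / l_4 = 0.63 / 0.59 = 1.067797… → 1.07

1.07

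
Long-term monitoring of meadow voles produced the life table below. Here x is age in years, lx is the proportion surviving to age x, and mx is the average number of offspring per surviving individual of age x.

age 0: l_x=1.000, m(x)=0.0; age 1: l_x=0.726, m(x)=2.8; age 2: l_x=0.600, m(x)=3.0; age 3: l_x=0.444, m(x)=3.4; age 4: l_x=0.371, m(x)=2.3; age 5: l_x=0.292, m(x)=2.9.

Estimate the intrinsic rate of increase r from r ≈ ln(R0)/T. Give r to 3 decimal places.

R0 = Σ lx·mx = 0 + 2.0328 + 1.8 + 1.5096 + 0.8533 + 0.8468 = 7.0425
Σ x·lx·mx = 17.8088; T = 17.8088/7.0425 = 2.52876…
r ≈ ln(R0)/T = ln(7.0425)/2.52876… = 0.7719… → 0.772

0.772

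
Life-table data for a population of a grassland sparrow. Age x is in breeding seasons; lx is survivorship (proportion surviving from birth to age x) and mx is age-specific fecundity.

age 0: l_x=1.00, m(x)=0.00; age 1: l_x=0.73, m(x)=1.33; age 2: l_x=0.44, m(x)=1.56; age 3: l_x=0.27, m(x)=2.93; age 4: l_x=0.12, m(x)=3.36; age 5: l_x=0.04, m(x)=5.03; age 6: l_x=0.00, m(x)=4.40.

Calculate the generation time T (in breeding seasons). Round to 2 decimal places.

2.40

lx·mx: 0, 0.9709, 0.6864, 0.7911, 0.4032, 0.2012, 0 → R0 = 3.0528
x·lx·mx: 0, 0.9709, 1.3728, 2.3733, 1.6128, 1.006, 0 → Σ = 7.3358
T = 7.3358 / 3.0528 = 2.402974… → 2.40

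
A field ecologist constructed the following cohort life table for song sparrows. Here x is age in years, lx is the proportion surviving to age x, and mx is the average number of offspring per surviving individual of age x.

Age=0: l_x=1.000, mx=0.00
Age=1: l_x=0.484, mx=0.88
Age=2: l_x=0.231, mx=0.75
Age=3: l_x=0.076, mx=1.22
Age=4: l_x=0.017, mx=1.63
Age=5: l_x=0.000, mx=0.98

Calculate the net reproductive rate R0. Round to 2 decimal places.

0.72

lx·mx by age: 0, 0.42592, 0.17325, 0.09272, 0.02771, 0
R0 = Σ lx·mx = 0.7196 → 0.72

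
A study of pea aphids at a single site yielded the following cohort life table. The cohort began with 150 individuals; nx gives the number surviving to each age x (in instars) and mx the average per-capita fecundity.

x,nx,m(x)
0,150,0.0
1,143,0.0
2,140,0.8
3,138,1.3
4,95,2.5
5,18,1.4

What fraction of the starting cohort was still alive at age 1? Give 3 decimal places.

l_1 = n_1/n_0 = 143/150 = 0.953333… → 0.953

0.953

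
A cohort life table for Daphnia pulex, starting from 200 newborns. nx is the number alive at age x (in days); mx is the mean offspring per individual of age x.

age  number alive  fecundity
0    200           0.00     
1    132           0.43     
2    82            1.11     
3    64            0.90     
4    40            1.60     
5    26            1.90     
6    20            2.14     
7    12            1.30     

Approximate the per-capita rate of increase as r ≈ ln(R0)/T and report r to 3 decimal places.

lx = nx/n0 = nx/200: 1, 0.66, 0.41, 0.32, 0.2, 0.13, 0.1, 0.06
R0 = Σ lx·mx = 0 + 0.2838 + 0.4551 + 0.288 + 0.32 + 0.247 + 0.214 + 0.078 = 1.8859
Σ x·lx·mx = 6.403; T = 6.403/1.8859 = 3.3952…
r ≈ ln(R0)/T = ln(1.8859)/3.3952… = 0.18685… → 0.187

0.187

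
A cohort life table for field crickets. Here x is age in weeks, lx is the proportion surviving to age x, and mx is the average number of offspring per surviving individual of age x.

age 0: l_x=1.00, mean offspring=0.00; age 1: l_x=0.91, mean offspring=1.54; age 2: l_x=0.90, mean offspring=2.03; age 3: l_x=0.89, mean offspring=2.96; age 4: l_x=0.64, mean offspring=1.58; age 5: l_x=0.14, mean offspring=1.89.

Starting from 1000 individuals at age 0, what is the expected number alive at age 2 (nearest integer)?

900

Expected survivors = N0 · l_2 = 1000 × 0.90 = 900 → 900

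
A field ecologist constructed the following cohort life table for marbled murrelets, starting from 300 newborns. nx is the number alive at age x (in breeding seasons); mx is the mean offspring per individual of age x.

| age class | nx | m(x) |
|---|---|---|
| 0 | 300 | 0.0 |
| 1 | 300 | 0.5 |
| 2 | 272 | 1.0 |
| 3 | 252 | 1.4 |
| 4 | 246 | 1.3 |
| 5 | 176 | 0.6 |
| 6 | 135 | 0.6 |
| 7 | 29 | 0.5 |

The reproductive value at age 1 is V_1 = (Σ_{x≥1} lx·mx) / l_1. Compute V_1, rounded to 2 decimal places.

lx = nx/n0 = nx/300: 1, 1, 0.90667…, 0.84, 0.82, 0.58667…, 0.45, 0.09667…
lx·mx for x ≥ 1: 0.5, 0.906667…, 1.176, 1.066, 0.352…, 0.27, 0.048333… → sum = 4.319…
V_1 = 4.319… / l_1 = 4.319… / 1 = 4.319… → 4.32

4.32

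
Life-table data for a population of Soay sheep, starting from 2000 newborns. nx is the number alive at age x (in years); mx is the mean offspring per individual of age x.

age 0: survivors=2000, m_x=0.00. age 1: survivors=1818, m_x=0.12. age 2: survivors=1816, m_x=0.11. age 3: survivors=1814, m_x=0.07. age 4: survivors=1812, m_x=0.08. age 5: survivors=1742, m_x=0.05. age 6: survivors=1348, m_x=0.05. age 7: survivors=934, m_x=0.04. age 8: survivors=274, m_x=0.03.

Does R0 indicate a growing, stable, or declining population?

lx = nx/n0 = nx/2000: 1, 0.909, 0.908, 0.907, 0.906, 0.871, 0.674, 0.467, 0.137
R0 = Σ lx·mx = 0 + 0.10908 + 0.09988 + 0.06349 + 0.07248 + 0.04355 + 0.0337 + 0.01868 + 0.00411 = 0.44497
R0 < 1, so the population is declining.

declining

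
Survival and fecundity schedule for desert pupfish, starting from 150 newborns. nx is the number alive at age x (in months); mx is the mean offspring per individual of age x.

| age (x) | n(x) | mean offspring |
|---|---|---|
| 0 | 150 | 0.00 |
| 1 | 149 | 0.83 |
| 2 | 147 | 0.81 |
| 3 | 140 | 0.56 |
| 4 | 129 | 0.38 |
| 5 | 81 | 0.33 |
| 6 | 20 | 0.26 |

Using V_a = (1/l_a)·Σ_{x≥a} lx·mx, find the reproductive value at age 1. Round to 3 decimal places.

2.699

lx = nx/n0 = nx/150: 1, 0.99333…, 0.98, 0.93333…, 0.86, 0.54, 0.13333…
lx·mx for x ≥ 1: 0.824467…, 0.7938, 0.522667…, 0.3268, 0.1782, 0.034667… → sum = 2.6806…
V_1 = 2.6806… / l_1 = 2.6806… / 0.993333… = 2.698591… → 2.699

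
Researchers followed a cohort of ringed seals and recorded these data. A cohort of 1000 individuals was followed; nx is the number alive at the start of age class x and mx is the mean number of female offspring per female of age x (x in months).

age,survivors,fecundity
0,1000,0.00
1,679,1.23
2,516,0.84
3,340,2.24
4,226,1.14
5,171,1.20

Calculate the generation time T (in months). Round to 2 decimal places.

2.42

lx = nx/n0 = nx/1000: 1, 0.679, 0.516, 0.34, 0.226, 0.171
lx·mx: 0, 0.83517, 0.43344, 0.7616, 0.25764, 0.2052 → R0 = 2.49305
x·lx·mx: 0, 0.83517, 0.86688, 2.2848, 1.03056, 1.026 → Σ = 6.04341
T = 6.04341 / 2.49305 = 2.424103… → 2.42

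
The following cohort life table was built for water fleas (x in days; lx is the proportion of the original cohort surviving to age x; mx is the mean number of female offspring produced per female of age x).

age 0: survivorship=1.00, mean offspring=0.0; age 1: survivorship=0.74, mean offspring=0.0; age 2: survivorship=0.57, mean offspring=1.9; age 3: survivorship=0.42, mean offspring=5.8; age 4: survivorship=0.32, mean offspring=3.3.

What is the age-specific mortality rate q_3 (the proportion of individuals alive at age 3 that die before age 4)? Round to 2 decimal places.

0.24

q_3 = (l_3 − l_4) / l_3 = (0.42 − 0.32) / 0.42
     = 0.1 / 0.42 = 0.238095… → 0.24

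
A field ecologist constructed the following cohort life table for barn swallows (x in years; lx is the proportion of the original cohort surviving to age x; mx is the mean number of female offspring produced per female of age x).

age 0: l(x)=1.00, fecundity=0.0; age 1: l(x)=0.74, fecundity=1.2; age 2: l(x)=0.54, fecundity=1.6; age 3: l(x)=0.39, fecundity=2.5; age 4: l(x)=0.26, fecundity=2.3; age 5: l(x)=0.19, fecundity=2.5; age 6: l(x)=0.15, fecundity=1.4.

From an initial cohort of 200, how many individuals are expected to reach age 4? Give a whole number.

Expected survivors = N0 · l_4 = 200 × 0.26 = 52 → 52

52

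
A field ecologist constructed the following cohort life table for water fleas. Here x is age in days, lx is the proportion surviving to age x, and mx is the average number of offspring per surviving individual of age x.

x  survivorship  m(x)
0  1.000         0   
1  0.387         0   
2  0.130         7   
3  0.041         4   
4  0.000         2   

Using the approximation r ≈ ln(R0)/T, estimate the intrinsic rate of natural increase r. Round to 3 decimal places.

R0 = Σ lx·mx = 0 + 0 + 0.91 + 0.164 + 0 = 1.074
Σ x·lx·mx = 2.312; T = 2.312/1.074 = 2.1527…
r ≈ ln(R0)/T = ln(1.074)/2.1527… = 0.03316… → 0.033

0.033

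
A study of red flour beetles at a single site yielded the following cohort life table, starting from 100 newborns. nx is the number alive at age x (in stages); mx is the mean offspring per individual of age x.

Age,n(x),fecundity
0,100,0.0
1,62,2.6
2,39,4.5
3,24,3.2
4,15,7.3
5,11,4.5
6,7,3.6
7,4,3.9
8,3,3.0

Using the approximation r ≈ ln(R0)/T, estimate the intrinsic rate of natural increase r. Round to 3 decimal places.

lx = nx/n0 = nx/100: 1, 0.62, 0.39, 0.24, 0.15, 0.11, 0.07, 0.04, 0.03
R0 = Σ lx·mx = 0 + 1.612 + 1.755 + 0.768 + 1.095 + 0.495 + 0.252 + 0.156 + 0.09 = 6.223
Σ x·lx·mx = 17.605; T = 17.605/6.223 = 2.82902…
r ≈ ln(R0)/T = ln(6.223)/2.82902… = 0.64625… → 0.646

0.646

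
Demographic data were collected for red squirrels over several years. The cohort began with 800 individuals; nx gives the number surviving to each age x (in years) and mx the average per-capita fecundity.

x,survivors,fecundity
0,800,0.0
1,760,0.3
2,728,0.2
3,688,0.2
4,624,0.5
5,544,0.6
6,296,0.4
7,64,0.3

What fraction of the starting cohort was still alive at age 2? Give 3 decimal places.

l_2 = n_2/n_0 = 728/800 = 0.91 → 0.910

0.910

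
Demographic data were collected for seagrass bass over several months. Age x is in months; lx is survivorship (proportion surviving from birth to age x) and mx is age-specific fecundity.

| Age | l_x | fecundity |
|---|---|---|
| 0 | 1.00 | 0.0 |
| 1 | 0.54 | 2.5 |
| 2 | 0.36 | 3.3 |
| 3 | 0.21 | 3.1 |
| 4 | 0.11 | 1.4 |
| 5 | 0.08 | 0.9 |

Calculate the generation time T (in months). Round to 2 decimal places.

1.95

lx·mx: 0, 1.35, 1.188, 0.651, 0.154, 0.072 → R0 = 3.415
x·lx·mx: 0, 1.35, 2.376, 1.953, 0.616, 0.36 → Σ = 6.655
T = 6.655 / 3.415 = 1.948755… → 1.95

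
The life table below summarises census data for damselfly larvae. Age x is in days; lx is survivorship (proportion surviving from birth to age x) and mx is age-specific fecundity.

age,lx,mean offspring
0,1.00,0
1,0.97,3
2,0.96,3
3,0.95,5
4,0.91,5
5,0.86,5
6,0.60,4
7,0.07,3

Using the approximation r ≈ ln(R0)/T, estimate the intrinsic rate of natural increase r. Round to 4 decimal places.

R0 = Σ lx·mx = 0 + 2.91 + 2.88 + 4.75 + 4.55 + 4.3 + 2.4 + 0.21 = 22
Σ x·lx·mx = 78.49; T = 78.49/22 = 3.56773…
r ≈ ln(R0)/T = ln(22)/3.56773… = 0.86639… → 0.8664

0.8664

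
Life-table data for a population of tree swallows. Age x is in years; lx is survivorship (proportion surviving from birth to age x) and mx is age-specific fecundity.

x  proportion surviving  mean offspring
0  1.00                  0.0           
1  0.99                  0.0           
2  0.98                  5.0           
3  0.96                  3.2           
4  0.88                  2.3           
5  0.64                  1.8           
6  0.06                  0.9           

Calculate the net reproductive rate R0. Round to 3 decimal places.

11.202

lx·mx by age: 0, 0, 4.9, 3.072, 2.024, 1.152, 0.054
R0 = Σ lx·mx = 11.202 → 11.202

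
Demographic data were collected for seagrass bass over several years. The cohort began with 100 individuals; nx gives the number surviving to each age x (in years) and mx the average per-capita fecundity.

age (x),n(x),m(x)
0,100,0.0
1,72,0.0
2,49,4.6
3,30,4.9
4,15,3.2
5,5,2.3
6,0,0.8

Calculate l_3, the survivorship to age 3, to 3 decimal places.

l_3 = n_3/n_0 = 30/100 = 0.3 → 0.300

0.300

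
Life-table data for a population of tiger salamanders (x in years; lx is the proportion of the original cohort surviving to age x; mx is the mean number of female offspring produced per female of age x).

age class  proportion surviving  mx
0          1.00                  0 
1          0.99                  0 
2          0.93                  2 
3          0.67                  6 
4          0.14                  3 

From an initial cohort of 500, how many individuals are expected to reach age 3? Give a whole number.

335

Expected survivors = N0 · l_3 = 500 × 0.67 = 335 → 335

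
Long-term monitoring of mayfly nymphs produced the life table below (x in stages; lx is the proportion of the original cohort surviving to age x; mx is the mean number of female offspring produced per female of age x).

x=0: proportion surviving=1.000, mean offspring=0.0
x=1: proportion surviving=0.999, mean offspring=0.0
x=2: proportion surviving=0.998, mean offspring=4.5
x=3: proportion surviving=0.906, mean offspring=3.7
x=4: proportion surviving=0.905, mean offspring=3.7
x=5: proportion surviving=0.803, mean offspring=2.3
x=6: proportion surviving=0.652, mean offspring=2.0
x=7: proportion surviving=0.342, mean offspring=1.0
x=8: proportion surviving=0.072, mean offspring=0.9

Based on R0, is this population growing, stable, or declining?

growing

R0 = Σ lx·mx = 0 + 0 + 4.491 + 3.3522 + 3.3485 + 1.8469 + 1.304 + 0.342 + 0.0648 = 14.7494
R0 > 1, so the population is growing.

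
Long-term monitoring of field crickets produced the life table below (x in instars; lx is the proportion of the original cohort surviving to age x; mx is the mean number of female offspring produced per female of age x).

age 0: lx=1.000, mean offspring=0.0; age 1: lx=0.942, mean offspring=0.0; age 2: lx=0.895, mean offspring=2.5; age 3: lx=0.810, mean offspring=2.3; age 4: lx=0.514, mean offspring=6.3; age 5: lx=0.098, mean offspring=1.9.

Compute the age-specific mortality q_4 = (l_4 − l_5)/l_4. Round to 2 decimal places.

q_4 = (l_4 − l_5) / l_4 = (0.514 − 0.098) / 0.514
     = 0.416 / 0.514 = 0.809339… → 0.81

0.81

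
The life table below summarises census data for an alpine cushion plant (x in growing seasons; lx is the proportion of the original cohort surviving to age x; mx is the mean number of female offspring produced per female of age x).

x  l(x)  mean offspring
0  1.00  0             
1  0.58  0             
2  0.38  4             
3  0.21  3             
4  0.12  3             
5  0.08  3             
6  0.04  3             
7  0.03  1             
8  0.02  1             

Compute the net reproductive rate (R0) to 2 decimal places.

lx·mx by age: 0, 0, 1.52, 0.63, 0.36, 0.24, 0.12, 0.03, 0.02
R0 = Σ lx·mx = 2.92 → 2.92

2.92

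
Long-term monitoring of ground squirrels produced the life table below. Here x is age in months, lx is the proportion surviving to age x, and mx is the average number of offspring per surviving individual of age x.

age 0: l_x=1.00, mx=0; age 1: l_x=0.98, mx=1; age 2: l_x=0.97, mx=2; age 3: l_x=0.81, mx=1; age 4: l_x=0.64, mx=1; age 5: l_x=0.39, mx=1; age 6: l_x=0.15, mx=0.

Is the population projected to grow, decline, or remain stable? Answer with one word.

growing

R0 = Σ lx·mx = 0 + 0.98 + 1.94 + 0.81 + 0.64 + 0.39 + 0 = 4.76
R0 > 1, so the population is growing.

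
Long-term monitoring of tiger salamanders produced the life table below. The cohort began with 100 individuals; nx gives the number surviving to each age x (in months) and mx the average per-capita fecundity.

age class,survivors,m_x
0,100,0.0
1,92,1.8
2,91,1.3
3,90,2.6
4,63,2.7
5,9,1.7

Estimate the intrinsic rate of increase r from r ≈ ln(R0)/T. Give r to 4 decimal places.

lx = nx/n0 = nx/100: 1, 0.92, 0.91, 0.9, 0.63, 0.09
R0 = Σ lx·mx = 0 + 1.656 + 1.183 + 2.34 + 1.701 + 0.153 = 7.033
Σ x·lx·mx = 18.611; T = 18.611/7.033 = 2.64624…
r ≈ ln(R0)/T = ln(7.033)/2.64624… = 0.737127… → 0.7371

0.7371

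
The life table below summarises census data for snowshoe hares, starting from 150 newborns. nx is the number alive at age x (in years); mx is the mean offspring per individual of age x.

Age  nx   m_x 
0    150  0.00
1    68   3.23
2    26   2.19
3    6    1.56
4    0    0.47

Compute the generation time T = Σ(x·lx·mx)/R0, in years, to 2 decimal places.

lx = nx/n0 = nx/150: 1, 0.45333…, 0.17333…, 0.04, 0
lx·mx: 0, 1.464267…, 0.3796…, 0.0624, 0 → R0 = 1.906267…
x·lx·mx: 0, 1.464267…, 0.7592…, 0.1872, 0 → Σ = 2.410667…
T = 2.410667… / 1.906267… = 1.264601… → 1.26

1.26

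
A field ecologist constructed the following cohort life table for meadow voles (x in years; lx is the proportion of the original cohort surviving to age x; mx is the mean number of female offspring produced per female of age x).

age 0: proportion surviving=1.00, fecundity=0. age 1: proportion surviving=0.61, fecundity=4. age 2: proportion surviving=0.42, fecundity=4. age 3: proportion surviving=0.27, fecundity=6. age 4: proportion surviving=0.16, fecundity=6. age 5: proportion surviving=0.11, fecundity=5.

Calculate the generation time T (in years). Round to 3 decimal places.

2.379

lx·mx: 0, 2.44, 1.68, 1.62, 0.96, 0.55 → R0 = 7.25
x·lx·mx: 0, 2.44, 3.36, 4.86, 3.84, 2.75 → Σ = 17.25
T = 17.25 / 7.25 = 2.37931… → 2.379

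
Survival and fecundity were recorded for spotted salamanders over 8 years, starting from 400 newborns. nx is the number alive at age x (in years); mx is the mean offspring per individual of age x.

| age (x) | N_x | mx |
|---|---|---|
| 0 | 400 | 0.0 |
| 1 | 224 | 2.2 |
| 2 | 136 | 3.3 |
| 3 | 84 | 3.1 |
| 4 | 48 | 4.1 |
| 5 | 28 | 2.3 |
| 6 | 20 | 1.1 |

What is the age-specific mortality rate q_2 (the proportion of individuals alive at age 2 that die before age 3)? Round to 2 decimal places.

lx = nx/n0 = nx/400: 1, 0.56, 0.34, 0.21, 0.12, 0.07, 0.05
q_2 = (l_2 − l_3) / l_2 = (0.34 − 0.21) / 0.34
     = 0.13 / 0.34 = 0.382353… → 0.38

0.38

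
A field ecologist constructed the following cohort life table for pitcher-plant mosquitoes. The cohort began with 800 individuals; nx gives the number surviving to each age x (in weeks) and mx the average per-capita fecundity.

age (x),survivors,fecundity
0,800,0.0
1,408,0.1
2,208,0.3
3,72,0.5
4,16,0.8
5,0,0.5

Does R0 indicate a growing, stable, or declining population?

lx = nx/n0 = nx/800: 1, 0.51, 0.26, 0.09, 0.02, 0
R0 = Σ lx·mx = 0 + 0.051 + 0.078 + 0.045 + 0.016 + 0 = 0.19
R0 < 1, so the population is declining.

declining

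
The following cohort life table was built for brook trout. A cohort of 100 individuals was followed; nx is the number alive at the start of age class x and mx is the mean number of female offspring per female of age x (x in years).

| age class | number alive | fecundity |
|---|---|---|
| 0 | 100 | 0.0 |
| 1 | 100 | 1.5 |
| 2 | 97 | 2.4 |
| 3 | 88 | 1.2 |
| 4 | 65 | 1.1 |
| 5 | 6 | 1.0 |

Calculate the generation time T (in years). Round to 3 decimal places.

2.206

lx = nx/n0 = nx/100: 1, 1, 0.97, 0.88, 0.65, 0.06
lx·mx: 0, 1.5, 2.328, 1.056, 0.715, 0.06 → R0 = 5.659
x·lx·mx: 0, 1.5, 4.656, 3.168, 2.86, 0.3 → Σ = 12.484
T = 12.484 / 5.659 = 2.206043… → 2.206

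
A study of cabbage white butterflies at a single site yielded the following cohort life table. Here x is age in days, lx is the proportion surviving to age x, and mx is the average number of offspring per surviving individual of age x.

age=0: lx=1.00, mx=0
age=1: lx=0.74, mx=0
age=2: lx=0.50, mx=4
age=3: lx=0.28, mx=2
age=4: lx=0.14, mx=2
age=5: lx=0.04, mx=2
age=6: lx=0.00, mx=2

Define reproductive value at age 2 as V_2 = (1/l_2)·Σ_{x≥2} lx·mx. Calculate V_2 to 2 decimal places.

lx·mx for x ≥ 2: 2, 0.56, 0.28, 0.08, 0 → sum = 2.92
V_2 = 2.92 / l_2 = 2.92 / 0.5 = 5.84 → 5.84

5.84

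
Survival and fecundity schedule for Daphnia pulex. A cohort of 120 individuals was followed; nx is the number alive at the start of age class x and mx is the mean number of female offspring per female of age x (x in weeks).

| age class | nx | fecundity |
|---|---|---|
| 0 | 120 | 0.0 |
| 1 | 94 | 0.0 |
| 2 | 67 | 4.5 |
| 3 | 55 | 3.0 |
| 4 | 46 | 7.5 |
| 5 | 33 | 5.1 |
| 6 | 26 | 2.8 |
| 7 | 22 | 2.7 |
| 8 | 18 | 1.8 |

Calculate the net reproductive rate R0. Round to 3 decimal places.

lx = nx/n0 = nx/120: 1, 0.78333…, 0.55833…, 0.45833…, 0.38333…, 0.275, 0.21667…, 0.18333…, 0.15
lx·mx by age: 0, 0, 2.5125…, 1.375…, 2.875…, 1.4025, 0.606667…, 0.495…, 0.27
R0 = Σ lx·mx = 9.536667… → 9.537

9.537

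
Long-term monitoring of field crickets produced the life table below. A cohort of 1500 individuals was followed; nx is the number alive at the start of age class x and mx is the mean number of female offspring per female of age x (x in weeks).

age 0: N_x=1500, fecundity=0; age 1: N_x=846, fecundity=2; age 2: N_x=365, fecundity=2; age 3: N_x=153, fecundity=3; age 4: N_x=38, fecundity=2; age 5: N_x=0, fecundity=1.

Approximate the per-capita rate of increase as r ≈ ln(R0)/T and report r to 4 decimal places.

lx = nx/n0 = nx/1500: 1, 0.564, 0.24333…, 0.102, 0.02533…, 0
R0 = Σ lx·mx = 0 + 1.128 + 0.48667… + 0.306 + 0.05067… + 0 = 1.971333…
Σ x·lx·mx = 3.222…; T = 3.222…/1.971333… = 1.63443…
r ≈ ln(R0)/T = ln(1.971333…)/1.63443… = 0.415259… → 0.4153

0.4153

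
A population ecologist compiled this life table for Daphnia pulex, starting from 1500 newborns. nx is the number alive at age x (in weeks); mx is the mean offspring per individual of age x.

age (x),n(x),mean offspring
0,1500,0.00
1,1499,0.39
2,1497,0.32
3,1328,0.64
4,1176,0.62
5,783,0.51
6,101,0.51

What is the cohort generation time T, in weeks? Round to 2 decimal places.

3.01

lx = nx/n0 = nx/1500: 1, 0.99933…, 0.998, 0.88533…, 0.784, 0.522, 0.06733…
lx·mx: 0, 0.38974…, 0.31936, 0.566613…, 0.48608, 0.26622, 0.03434… → R0 = 2.062353…
x·lx·mx: 0, 0.38974…, 0.63872, 1.69984…, 1.94432, 1.3311, 0.20604… → Σ = 6.20976…
T = 6.20976… / 2.062353… = 3.011007… → 3.01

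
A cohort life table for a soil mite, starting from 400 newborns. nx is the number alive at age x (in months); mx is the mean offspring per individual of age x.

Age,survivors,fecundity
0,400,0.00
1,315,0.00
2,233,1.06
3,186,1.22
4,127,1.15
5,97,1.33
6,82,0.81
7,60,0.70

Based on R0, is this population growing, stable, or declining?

lx = nx/n0 = nx/400: 1, 0.7875, 0.5825, 0.465, 0.3175, 0.2425, 0.205, 0.15
R0 = Σ lx·mx = 0 + 0 + 0.61745 + 0.5673 + 0.365125 + 0.322525 + 0.16605 + 0.105 = 2.14345
R0 > 1, so the population is growing.

growing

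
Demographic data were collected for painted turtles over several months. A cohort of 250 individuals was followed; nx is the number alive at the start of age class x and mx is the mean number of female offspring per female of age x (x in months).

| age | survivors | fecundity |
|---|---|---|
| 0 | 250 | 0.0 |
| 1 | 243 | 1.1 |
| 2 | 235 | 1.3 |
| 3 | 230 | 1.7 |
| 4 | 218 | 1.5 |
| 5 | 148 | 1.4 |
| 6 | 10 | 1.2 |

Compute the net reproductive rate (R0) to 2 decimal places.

lx = nx/n0 = nx/250: 1, 0.972, 0.94, 0.92, 0.872, 0.592, 0.04
lx·mx by age: 0, 1.0692, 1.222, 1.564, 1.308, 0.8288, 0.048
R0 = Σ lx·mx = 6.04 → 6.04

6.04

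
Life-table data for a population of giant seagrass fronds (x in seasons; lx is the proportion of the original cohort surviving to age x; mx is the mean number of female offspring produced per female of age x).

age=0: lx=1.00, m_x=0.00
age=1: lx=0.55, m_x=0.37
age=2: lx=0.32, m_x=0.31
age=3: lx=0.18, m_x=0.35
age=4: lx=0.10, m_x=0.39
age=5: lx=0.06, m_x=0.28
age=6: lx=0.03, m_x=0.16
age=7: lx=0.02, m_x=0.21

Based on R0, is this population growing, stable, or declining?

declining

R0 = Σ lx·mx = 0 + 0.2035 + 0.0992 + 0.063 + 0.039 + 0.0168 + 0.0048 + 0.0042 = 0.4305
R0 < 1, so the population is declining.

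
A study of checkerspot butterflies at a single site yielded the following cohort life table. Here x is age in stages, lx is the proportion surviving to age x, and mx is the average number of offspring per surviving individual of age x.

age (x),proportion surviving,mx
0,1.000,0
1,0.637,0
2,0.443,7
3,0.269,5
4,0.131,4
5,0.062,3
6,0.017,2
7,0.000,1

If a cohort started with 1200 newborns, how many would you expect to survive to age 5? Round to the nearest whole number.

74

Expected survivors = N0 · l_5 = 1200 × 0.062 = 74.4 → 74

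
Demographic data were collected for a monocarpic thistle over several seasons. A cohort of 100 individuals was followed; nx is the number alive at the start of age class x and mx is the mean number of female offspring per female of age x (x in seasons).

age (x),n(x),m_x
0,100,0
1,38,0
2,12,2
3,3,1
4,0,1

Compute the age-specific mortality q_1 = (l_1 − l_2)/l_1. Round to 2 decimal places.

0.68

lx = nx/n0 = nx/100: 1, 0.38, 0.12, 0.03, 0
q_1 = (l_1 − l_2) / l_1 = (0.38 − 0.12) / 0.38
     = 0.26 / 0.38 = 0.684211… → 0.68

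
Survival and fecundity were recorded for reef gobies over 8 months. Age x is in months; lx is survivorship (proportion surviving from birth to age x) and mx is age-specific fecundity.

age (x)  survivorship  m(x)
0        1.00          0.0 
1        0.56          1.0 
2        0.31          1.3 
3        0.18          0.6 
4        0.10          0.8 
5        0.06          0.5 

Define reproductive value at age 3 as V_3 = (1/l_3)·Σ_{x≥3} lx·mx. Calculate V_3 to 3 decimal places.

1.211

lx·mx for x ≥ 3: 0.108, 0.08, 0.03 → sum = 0.218
V_3 = 0.218 / l_3 = 0.218 / 0.18 = 1.211111… → 1.211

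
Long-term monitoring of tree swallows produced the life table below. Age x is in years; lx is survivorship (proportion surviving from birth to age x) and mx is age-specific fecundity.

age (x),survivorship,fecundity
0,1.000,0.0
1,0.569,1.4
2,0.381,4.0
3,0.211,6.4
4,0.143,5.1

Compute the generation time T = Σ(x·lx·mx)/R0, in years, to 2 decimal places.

2.46

lx·mx: 0, 0.7966, 1.524, 1.3504, 0.7293 → R0 = 4.4003
x·lx·mx: 0, 0.7966, 3.048, 4.0512, 2.9172 → Σ = 10.813
T = 10.813 / 4.4003 = 2.457332… → 2.46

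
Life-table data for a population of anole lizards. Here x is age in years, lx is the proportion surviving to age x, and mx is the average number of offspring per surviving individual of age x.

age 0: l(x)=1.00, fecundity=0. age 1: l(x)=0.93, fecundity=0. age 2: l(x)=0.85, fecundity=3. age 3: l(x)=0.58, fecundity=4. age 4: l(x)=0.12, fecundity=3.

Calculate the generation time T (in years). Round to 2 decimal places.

2.58

lx·mx: 0, 0, 2.55, 2.32, 0.36 → R0 = 5.23
x·lx·mx: 0, 0, 5.1, 6.96, 1.44 → Σ = 13.5
T = 13.5 / 5.23 = 2.581262… → 2.58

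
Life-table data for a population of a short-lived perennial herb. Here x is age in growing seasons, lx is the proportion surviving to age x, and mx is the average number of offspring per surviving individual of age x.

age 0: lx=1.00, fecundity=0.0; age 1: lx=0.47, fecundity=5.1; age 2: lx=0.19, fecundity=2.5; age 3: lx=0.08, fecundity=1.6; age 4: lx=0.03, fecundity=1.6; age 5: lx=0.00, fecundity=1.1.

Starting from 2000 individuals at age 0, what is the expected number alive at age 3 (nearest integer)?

Expected survivors = N0 · l_3 = 2000 × 0.08 = 160 → 160

160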